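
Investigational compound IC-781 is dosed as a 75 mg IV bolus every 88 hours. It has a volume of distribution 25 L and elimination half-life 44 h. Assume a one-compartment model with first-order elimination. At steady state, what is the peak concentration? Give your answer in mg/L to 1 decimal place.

The dosing interval is 2 half-lives, so f = 2^(−2) = 0.25.
Accumulation ratio R = 1/(1 − f) = 1/0.75 = 4/3.
Single-dose peak C₀ = D/Vd = 75/25 = 3 mg/L.
Steady-state peak Cmax,ss = C₀·R = 3 × 4/3 ≈ 4.000 mg/L.

4.0 mg/L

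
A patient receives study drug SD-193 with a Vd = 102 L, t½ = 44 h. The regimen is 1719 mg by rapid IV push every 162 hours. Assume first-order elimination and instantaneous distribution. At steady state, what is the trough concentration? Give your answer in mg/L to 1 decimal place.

1.4 mg/L

k = ln2/t½ = ln2/44 ≈ 0.015753 h⁻¹; fraction remaining f = e^(−kτ) = e^(−0.015753×162) ≈ 0.0779.
At steady state, accumulation factor R = 1/(1 − e^(−kτ)) ≈ 1.0845.
Single-dose peak C₀ = D/Vd = 1719/102 ≈ 16.853 mg/L.
Steady-state peak Cmax,ss = C₀·R ≈ 16.853 × 1.0845 ≈ 18.277 mg/L.
Steady-state trough Cmin,ss = Cmax,ss·f ≈ 18.277 × 0.0779 ≈ 1.424 mg/L.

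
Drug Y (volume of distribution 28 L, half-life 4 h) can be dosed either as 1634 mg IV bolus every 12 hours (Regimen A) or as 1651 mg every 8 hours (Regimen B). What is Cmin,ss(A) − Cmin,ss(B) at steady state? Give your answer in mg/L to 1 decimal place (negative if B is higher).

Regimen A: f = (1/2)^(12/4) ≈ 0.1250; Cmin,ss = (1634/28)·f/(1−f) ≈ 8.337 mg/L.
Regimen B: f = (1/2)^(8/4) ≈ 0.2500; Cmin,ss = (1651/28)·f/(1−f) ≈ 19.655 mg/L.
Difference ≈ 8.337 − 19.655 ≈ -11.318 mg/L.

-11.3 mg/L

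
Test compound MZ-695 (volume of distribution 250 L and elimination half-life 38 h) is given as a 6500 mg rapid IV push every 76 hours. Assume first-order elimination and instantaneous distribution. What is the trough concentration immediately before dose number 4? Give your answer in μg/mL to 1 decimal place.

f = (1/2)^(τ/t½) = (1/2)^(76/38) ≈ 0.2500.
C₀ = D/Vd = 6500/250 ≈ 26.000 μg/mL.
Before the 4th dose, 3 doses have been given. Superposition: Cmin = C₀·(f + f² + … + f^3).
≈ 26.000 × (0.2500 + 0.0625 + 0.0156) ≈ 26.000 × 0.3281 ≈ 8.531 μg/mL.

8.5 μg/mL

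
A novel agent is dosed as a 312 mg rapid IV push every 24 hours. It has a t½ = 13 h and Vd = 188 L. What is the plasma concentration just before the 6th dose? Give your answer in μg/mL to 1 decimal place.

0.6 μg/mL

f = (1/2)^(τ/t½) = (1/2)^(24/13) ≈ 0.2781.
C₀ = D/Vd = 312/188 ≈ 1.660 μg/mL.
Before the 6th dose, 5 doses have been given. Superposition: Cmin = C₀·(f + f² + … + f^5).
≈ 1.660 × (0.2781 + 0.0773 + 0.0215 + 0.0060 + 0.0017) ≈ 1.660 × 0.3846 ≈ 0.638 μg/mL.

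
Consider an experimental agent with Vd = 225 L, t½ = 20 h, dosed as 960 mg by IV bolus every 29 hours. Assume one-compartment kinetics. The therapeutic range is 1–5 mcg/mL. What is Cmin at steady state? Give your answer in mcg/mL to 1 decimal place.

k = ln2/t½ = ln2/20 ≈ 0.034657 h⁻¹; fraction remaining f = e^(−kτ) = e^(−0.034657×29) ≈ 0.3660.
Each bolus raises the concentration by D/Vd = 960/225 ≈ 4.267 mcg/mL.
Steady-state trough Cmin,ss = C₀·f/(1−f) ≈ 4.267 × 0.3660/0.6340 ≈ 2.463 mcg/mL.
Trough 2.5 mcg/mL vs MEC 1 mcg/mL: adequate.

2.5 mcg/mL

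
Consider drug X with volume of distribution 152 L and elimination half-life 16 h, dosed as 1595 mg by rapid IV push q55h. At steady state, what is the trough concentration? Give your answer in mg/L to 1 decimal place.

τ/t½ = 55/16 ≈ 3.4375, so fraction remaining f = (1/2)^(55/16) ≈ 0.0923.
Accumulation ratio R = 1/(1 − f) ≈ 1/0.9077 ≈ 1.1017.
Single-dose peak C₀ = D/Vd = 1595/152 ≈ 10.493 mg/L.
Cmax,ss = C₀/(1 − f) ≈ 10.493/0.9077 ≈ 11.560 mg/L.
One interval later, Cmin,ss = Cmax,ss·e^(−kτ) ≈ 11.560 × 0.0923 ≈ 1.067 mg/L.

1.1 mg/L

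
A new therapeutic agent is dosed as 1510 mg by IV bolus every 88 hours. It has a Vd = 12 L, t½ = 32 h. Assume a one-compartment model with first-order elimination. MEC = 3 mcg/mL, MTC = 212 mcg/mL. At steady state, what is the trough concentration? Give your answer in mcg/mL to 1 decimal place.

22.0 mcg/mL

τ/t½ = 88/32 ≈ 2.75, so fraction remaining f = (1/2)^(88/32) ≈ 0.1487.
Accumulation ratio R = 1/(1 − f) ≈ 1/0.8513 ≈ 1.1747.
Each bolus raises the concentration by D/Vd = 1510/12 ≈ 125.833 mcg/mL.
Steady-state peak Cmax,ss = C₀·R ≈ 125.833 × 1.1747 ≈ 147.816 mcg/mL.
Steady-state trough Cmin,ss = Cmax,ss·f ≈ 147.816 × 0.1487 ≈ 21.980 mcg/mL.
Trough 22.0 mcg/mL vs MEC 3 mcg/mL: adequate.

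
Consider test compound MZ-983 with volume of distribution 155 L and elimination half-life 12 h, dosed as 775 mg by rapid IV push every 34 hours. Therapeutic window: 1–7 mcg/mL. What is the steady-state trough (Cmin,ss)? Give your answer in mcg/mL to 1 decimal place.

0.8 mcg/mL

Over one 34-h interval, 34/12 ≈ 2.8333 half-lives elapse, leaving f ≈ 0.1403 of each dose.
Single-dose peak C₀ = D/Vd = 775/155 ≈ 5.000 mcg/mL.
Steady-state trough Cmin,ss = C₀·f/(1−f) ≈ 5.000 × 0.1403/0.8597 ≈ 0.816 mcg/mL.
Trough 0.8 mcg/mL vs MEC 1 mcg/mL: subtherapeutic.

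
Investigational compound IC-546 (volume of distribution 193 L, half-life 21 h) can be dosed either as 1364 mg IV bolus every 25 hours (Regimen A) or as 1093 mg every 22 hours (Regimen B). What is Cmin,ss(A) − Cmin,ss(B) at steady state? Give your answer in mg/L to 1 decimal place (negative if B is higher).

Regimen A: f = (1/2)^(25/21) ≈ 0.4382; Cmin,ss = (1364/193)·f/(1−f) ≈ 5.512 mg/L.
Regimen B: f = (1/2)^(22/21) ≈ 0.4838; Cmin,ss = (1093/193)·f/(1−f) ≈ 5.308 mg/L.
Difference ≈ 5.512 − 5.308 ≈ 0.204 mg/L.

0.2 mg/L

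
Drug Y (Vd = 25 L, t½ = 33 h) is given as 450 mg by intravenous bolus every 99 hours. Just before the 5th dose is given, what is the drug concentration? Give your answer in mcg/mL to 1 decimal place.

2.6 mcg/mL

f = (1/2)^(τ/t½) = (1/2)^(99/33) ≈ 0.1250.
C₀ = D/Vd = 450/25 ≈ 18.000 mcg/mL.
Before the 5th dose, 4 doses have been given. Superposition: Cmin = C₀·(f + f² + … + f^4).
≈ 18.000 × (0.1250 + 0.0156 + 0.0020 + 0.0002) ≈ 18.000 × 0.1428 ≈ 2.570 mcg/mL.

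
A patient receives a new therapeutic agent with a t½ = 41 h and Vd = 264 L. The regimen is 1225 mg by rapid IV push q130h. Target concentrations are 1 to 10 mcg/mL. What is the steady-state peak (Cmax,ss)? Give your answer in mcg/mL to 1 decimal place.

5.2 mcg/mL

Over one 130-h interval, 130/41 ≈ 3.1707 half-lives elapse, leaving f ≈ 0.1110 of each dose.
At steady state, accumulation factor R = 1/(1 − e^(−kτ)) ≈ 1.1249.
Each bolus raises the concentration by D/Vd = 1225/264 ≈ 4.640 mcg/mL.
Steady-state peak Cmax,ss = C₀·R ≈ 4.640 × 1.1249 ≈ 5.220 mcg/mL.
Peak 5.2 mcg/mL vs MTC 10 mcg/mL: below toxic threshold.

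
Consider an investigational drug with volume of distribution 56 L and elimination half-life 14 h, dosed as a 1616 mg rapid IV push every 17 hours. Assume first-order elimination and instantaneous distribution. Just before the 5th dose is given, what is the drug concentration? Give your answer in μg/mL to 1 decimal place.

f = (1/2)^(τ/t½) = (1/2)^(17/14) ≈ 0.4310.
C₀ = D/Vd = 1616/56 ≈ 28.857 μg/mL.
Before the 5th dose, 4 doses have been given. Superposition: Cmin = C₀·(f + f² + … + f^4).
≈ 28.857 × (0.4310 + 0.1858 + 0.0801 + 0.0345) ≈ 28.857 × 0.7314 ≈ 21.106 μg/mL.

21.1 μg/mL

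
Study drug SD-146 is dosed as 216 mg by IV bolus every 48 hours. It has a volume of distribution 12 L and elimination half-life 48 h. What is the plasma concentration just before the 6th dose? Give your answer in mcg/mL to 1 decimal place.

f = (1/2)^(τ/t½) = (1/2)^(48/48) ≈ 0.5000.
C₀ = D/Vd = 216/12 ≈ 18.000 mcg/mL.
Before the 6th dose, 5 doses have been given. Superposition: Cmin = C₀·(f + f² + … + f^5).
≈ 18.000 × (0.5000 + 0.2500 + 0.1250 + 0.0625 + 0.0313) ≈ 18.000 × 0.9688 ≈ 17.438 mcg/mL.

17.4 mcg/mL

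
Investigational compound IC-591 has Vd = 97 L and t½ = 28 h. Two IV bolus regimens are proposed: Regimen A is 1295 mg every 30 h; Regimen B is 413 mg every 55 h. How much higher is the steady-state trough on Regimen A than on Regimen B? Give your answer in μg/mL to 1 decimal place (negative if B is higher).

10.7 μg/mL

Regimen A: f = (1/2)^(30/28) ≈ 0.4758; Cmin,ss = (1295/97)·f/(1−f) ≈ 12.118 μg/mL.
Regimen B: f = (1/2)^(55/28) ≈ 0.2563; Cmin,ss = (413/97)·f/(1−f) ≈ 1.467 μg/mL.
Difference ≈ 12.118 − 1.467 ≈ 10.651 μg/mL.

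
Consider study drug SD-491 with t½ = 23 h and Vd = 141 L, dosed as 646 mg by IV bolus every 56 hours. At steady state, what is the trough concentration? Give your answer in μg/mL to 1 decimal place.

1.0 μg/mL

τ/t½ = 56/23 ≈ 2.4348, so fraction remaining f = (1/2)^(56/23) ≈ 0.1850.
Accumulation ratio R = 1/(1 − f) ≈ 1/0.8150 ≈ 1.2270.
Each bolus raises the concentration by D/Vd = 646/141 ≈ 4.582 μg/mL.
Steady-state peak Cmax,ss = C₀·R ≈ 4.582 × 1.2270 ≈ 5.622 μg/mL.
One interval later, Cmin,ss = Cmax,ss·e^(−kτ) ≈ 5.622 × 0.1850 ≈ 1.040 μg/mL.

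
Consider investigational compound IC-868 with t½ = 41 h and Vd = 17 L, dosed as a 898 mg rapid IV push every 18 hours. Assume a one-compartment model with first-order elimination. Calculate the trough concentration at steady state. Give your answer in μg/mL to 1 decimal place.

τ/t½ = 18/41 ≈ 0.43902, so fraction remaining f = (1/2)^(18/41) ≈ 0.7376.
At steady state, accumulation factor R = 1/(1 − e^(−kτ)) ≈ 3.8110.
Single-dose peak C₀ = D/Vd = 898/17 ≈ 52.824 μg/mL.
Cmax,ss = C₀/(1 − f) ≈ 52.824/0.2624 ≈ 201.311 μg/mL.
One interval later, Cmin,ss = Cmax,ss·e^(−kτ) ≈ 201.311 × 0.7376 ≈ 148.487 μg/mL.

148.5 μg/mL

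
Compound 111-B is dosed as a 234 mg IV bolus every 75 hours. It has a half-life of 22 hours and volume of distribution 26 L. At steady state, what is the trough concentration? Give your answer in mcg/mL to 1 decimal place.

0.9 mcg/mL

Over one 75-h interval, 75/22 ≈ 3.4091 half-lives elapse, leaving f ≈ 0.0941 of each dose.
Each bolus raises the concentration by D/Vd = 234/26 ≈ 9.000 mcg/mL.
Steady-state trough Cmin,ss = C₀·f/(1−f) ≈ 9.000 × 0.0941/0.9059 ≈ 0.935 mcg/mL.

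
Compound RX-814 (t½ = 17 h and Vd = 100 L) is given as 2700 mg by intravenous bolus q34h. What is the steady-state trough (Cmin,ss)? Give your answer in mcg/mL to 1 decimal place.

9.0 mcg/mL

τ = 34 h = 2 half-lives, so f = (1/2)^2 = 0.25.
At steady state, R = 1/(1 − 0.25) = 4/3.
Single-dose peak C₀ = D/Vd = 2700/100 = 27 mcg/mL.
Steady-state peak Cmax,ss = C₀·R = 27 × 4/3 ≈ 36.000 mcg/mL.
Steady-state trough Cmin,ss = Cmax,ss·f ≈ 36.000 × 0.25 ≈ 9.000 mcg/mL.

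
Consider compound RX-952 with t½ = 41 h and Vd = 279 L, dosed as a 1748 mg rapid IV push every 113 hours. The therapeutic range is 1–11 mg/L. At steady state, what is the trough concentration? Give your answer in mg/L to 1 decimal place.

1.1 mg/L

Over one 113-h interval, 113/41 ≈ 2.7561 half-lives elapse, leaving f ≈ 0.1480 of each dose.
Accumulation ratio R = 1/(1 − f) ≈ 1/0.8520 ≈ 1.1737.
Single-dose peak C₀ = D/Vd = 1748/279 ≈ 6.265 mg/L.
Steady-state peak Cmax,ss = C₀·R ≈ 6.265 × 1.1737 ≈ 7.353 mg/L.
Steady-state trough Cmin,ss = Cmax,ss·f ≈ 7.353 × 0.1480 ≈ 1.088 mg/L.
Trough 1.1 mg/L vs MEC 1 mg/L: adequate.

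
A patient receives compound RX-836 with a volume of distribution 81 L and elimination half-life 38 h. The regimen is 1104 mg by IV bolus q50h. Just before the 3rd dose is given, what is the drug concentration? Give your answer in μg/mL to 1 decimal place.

f = (1/2)^(τ/t½) = (1/2)^(50/38) ≈ 0.4017.
C₀ = D/Vd = 1104/81 ≈ 13.630 μg/mL.
Before the 3rd dose, 2 doses have been given. Superposition: Cmin = C₀·(f + f²).
≈ 13.630 × (0.4017 + 0.1614) ≈ 13.630 × 0.5631 ≈ 7.675 μg/mL.

7.7 μg/mL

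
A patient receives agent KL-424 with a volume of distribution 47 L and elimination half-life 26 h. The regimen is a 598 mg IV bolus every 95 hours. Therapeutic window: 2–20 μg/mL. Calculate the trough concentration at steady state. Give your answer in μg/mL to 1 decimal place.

τ/t½ = 95/26 ≈ 3.6538, so fraction remaining f = (1/2)^(95/26) ≈ 0.0794.
At steady state, accumulation factor R = 1/(1 − e^(−kτ)) ≈ 1.0862.
Each bolus raises the concentration by D/Vd = 598/47 ≈ 12.723 μg/mL.
Steady-state peak Cmax,ss = C₀·R ≈ 12.723 × 1.0862 ≈ 13.820 μg/mL.
One interval later, Cmin,ss = Cmax,ss·e^(−kτ) ≈ 13.820 × 0.0794 ≈ 1.097 μg/mL.
Trough 1.1 μg/mL vs MEC 2 μg/mL: subtherapeutic.

1.1 μg/mL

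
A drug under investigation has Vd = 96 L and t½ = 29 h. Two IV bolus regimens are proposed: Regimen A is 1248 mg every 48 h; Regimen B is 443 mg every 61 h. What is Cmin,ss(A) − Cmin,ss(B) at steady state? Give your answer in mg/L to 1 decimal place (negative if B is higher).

Regimen A: f = (1/2)^(48/29) ≈ 0.3175; Cmin,ss = (1248/96)·f/(1−f) ≈ 6.048 mg/L.
Regimen B: f = (1/2)^(61/29) ≈ 0.2327; Cmin,ss = (443/96)·f/(1−f) ≈ 1.399 mg/L.
Difference ≈ 6.048 − 1.399 ≈ 4.649 mg/L.

4.6 mg/L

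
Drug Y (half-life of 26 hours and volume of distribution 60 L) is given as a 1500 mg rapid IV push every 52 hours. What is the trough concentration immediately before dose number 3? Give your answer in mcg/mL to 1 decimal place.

7.8 mcg/mL

f = (1/2)^(τ/t½) = (1/2)^(52/26) ≈ 0.2500.
C₀ = D/Vd = 1500/60 ≈ 25.000 mcg/mL.
Before the 3rd dose, 2 doses have been given. Superposition: Cmin = C₀·(f + f²).
≈ 25.000 × (0.2500 + 0.0625) ≈ 25.000 × 0.3125 ≈ 7.812 mcg/mL.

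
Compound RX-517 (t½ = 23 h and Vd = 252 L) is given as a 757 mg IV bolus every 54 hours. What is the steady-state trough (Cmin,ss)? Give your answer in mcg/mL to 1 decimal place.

0.7 mcg/mL

Over one 54-h interval, 54/23 ≈ 2.3478 half-lives elapse, leaving f ≈ 0.1964 of each dose.
At steady state, accumulation factor R = 1/(1 − e^(−kτ)) ≈ 1.2444.
Each bolus raises the concentration by D/Vd = 757/252 ≈ 3.004 mcg/mL.
Steady-state peak Cmax,ss = C₀·R ≈ 3.004 × 1.2444 ≈ 3.738 mcg/mL.
Steady-state trough Cmin,ss = Cmax,ss·f ≈ 3.738 × 0.1964 ≈ 0.734 mcg/mL.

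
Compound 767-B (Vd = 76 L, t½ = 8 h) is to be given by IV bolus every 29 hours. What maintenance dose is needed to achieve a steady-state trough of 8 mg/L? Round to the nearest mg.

6893 mg

τ/t½ = 29/8 ≈ 3.625, so f = (1/2)^(29/8) ≈ 0.081052.
Cmin,ss = (D/Vd)·f/(1−f), so D = Cmin,ss·Vd·(1−f)/f.
D = 8 × 76 × (1−f)/f ≈ 8 × 76 × 11.33776 ≈ 6893.36 mg.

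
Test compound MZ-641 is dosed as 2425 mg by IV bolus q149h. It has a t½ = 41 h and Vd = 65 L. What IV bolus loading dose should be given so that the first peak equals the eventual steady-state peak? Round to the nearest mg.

f = (1/2)^(149/41) ≈ 0.080540; accumulation ratio R = 1/(1−f) ≈ 1.08759.
Loading dose to hit Cmax,ss on first dose: D_load = D_maint·R ≈ 2425 × 1.08759 ≈ 2637.41 mg.

2637 mg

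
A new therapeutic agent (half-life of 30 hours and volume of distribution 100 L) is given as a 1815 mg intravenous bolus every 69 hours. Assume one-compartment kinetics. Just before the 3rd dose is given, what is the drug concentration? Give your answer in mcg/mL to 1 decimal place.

f = (1/2)^(τ/t½) = (1/2)^(69/30) ≈ 0.2031.
C₀ = D/Vd = 1815/100 ≈ 18.150 mcg/mL.
Before the 3rd dose, 2 doses have been given. Superposition: Cmin = C₀·(f + f²).
≈ 18.150 × (0.2031 + 0.0412) ≈ 18.150 × 0.2443 ≈ 4.434 mcg/mL.

4.4 mcg/mL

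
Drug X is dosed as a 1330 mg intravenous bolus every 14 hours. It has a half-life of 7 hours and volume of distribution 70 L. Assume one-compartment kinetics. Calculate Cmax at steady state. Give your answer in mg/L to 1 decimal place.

The dosing interval is 2 half-lives, so f = 2^(−2) = 0.25.
At steady state, R = 1/(1 − 0.25) = 4/3.
Single-dose peak C₀ = D/Vd = 1330/70 = 19 mg/L.
Steady-state peak Cmax,ss = C₀·R = 19 × 4/3 ≈ 25.333 mg/L.

25.3 mg/L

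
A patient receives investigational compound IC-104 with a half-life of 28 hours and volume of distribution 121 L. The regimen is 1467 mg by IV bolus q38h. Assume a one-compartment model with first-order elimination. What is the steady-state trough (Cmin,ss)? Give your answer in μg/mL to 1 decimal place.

7.8 μg/mL

Over one 38-h interval, 38/28 ≈ 1.3571 half-lives elapse, leaving f ≈ 0.3904 of each dose.
Accumulation ratio R = 1/(1 − f) ≈ 1/0.6096 ≈ 1.6404.
Each bolus raises the concentration by D/Vd = 1467/121 ≈ 12.124 μg/mL.
Steady-state peak Cmax,ss = C₀·R ≈ 12.124 × 1.6404 ≈ 19.888 μg/mL.
One interval later, Cmin,ss = Cmax,ss·e^(−kτ) ≈ 19.888 × 0.3904 ≈ 7.764 μg/mL.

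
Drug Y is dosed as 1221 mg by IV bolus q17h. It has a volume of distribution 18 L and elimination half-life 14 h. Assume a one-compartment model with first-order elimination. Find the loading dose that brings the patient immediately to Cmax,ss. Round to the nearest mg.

2146 mg

f = (1/2)^(17/14) ≈ 0.430986; accumulation ratio R = 1/(1−f) ≈ 1.75743.
Loading dose to hit Cmax,ss on first dose: D_load = D_maint·R ≈ 1221 × 1.75743 ≈ 2145.82 mg.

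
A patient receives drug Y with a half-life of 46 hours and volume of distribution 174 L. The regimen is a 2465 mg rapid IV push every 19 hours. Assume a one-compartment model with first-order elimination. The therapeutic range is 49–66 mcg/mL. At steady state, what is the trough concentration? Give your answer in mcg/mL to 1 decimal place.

42.7 mcg/mL

k = ln2/t½ = ln2/46 ≈ 0.015068 h⁻¹; fraction remaining f = e^(−kτ) = e^(−0.015068×19) ≈ 0.7510.
At steady state, accumulation factor R = 1/(1 − e^(−kτ)) ≈ 4.0161.
Each bolus raises the concentration by D/Vd = 2465/174 ≈ 14.167 mcg/mL.
Cmax,ss = C₀/(1 − f) ≈ 14.167/0.2490 ≈ 56.896 mcg/mL.
Steady-state trough Cmin,ss = Cmax,ss·f ≈ 56.896 × 0.7510 ≈ 42.729 mcg/mL.
Trough 42.7 mcg/mL vs MEC 49 mcg/mL: subtherapeutic.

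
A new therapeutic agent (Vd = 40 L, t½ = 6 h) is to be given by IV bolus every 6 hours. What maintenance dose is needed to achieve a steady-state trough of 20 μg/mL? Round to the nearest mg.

800 mg

τ/t½ = 6/6 ≈ 1, so f = (1/2)^(6/6) ≈ 0.500000.
Cmin,ss = (D/Vd)·f/(1−f), so D = Cmin,ss·Vd·(1−f)/f.
D = 20 × 40 × (1−f)/f ≈ 20 × 40 × 1.00000 ≈ 800.00 mg.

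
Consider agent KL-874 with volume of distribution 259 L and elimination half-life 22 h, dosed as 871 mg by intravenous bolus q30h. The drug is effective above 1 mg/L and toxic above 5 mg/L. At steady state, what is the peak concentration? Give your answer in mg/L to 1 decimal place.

5.5 mg/L

τ/t½ = 30/22 ≈ 1.3636, so fraction remaining f = (1/2)^(30/22) ≈ 0.3886.
At steady state, accumulation factor R = 1/(1 − e^(−kτ)) ≈ 1.6356.
Single-dose peak C₀ = D/Vd = 871/259 ≈ 3.363 mg/L.
Cmax,ss = C₀/(1 − f) ≈ 3.363/0.6114 ≈ 5.500 mg/L.
Peak 5.5 mg/L vs MTC 5 mg/L: exceeds toxic threshold.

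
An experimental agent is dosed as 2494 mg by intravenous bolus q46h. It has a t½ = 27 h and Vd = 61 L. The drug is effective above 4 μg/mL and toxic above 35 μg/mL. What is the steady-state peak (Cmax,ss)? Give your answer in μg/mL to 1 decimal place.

Over one 46-h interval, 46/27 ≈ 1.7037 half-lives elapse, leaving f ≈ 0.3070 of each dose.
At steady state, accumulation factor R = 1/(1 − e^(−kτ)) ≈ 1.4430.
Single-dose peak C₀ = D/Vd = 2494/61 ≈ 40.885 μg/mL.
Cmax,ss = C₀/(1 − f) ≈ 40.885/0.6930 ≈ 58.997 μg/mL.
Peak 59.0 μg/mL vs MTC 35 μg/mL: exceeds toxic threshold.

59.0 μg/mL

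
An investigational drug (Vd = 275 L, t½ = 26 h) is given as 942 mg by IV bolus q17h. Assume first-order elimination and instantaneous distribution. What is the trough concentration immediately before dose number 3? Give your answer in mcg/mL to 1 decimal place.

3.6 mcg/mL

f = (1/2)^(τ/t½) = (1/2)^(17/26) ≈ 0.6356.
C₀ = D/Vd = 942/275 ≈ 3.425 mcg/mL.
Before the 3rd dose, 2 doses have been given. Superposition: Cmin = C₀·(f + f²).
≈ 3.425 × (0.6356 + 0.4040) ≈ 3.425 × 1.0396 ≈ 3.561 mcg/mL.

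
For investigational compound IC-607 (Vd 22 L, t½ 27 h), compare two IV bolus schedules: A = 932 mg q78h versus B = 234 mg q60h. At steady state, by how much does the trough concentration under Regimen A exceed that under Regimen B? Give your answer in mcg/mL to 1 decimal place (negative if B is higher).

3.7 mcg/mL

Regimen A: f = (1/2)^(78/27) ≈ 0.1350; Cmin,ss = (932/22)·f/(1−f) ≈ 6.612 mcg/mL.
Regimen B: f = (1/2)^(60/27) ≈ 0.2143; Cmin,ss = (234/22)·f/(1−f) ≈ 2.901 mcg/mL.
Difference ≈ 6.612 − 2.901 ≈ 3.711 mcg/mL.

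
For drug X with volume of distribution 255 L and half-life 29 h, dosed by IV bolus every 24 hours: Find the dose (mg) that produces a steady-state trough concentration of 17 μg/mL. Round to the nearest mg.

3358 mg

τ/t½ = 24/29 ≈ 0.82759, so f = (1/2)^(24/29) ≈ 0.563471.
Cmin,ss = (D/Vd)·f/(1−f), so D = Cmin,ss·Vd·(1−f)/f.
D = 17 × 255 × (1−f)/f ≈ 17 × 255 × 0.77471 ≈ 3358.37 mg.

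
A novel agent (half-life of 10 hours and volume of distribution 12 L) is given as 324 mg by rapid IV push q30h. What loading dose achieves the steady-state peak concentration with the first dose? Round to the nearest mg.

370 mg

f = (1/2)^(30/10) ≈ 0.125000; accumulation ratio R = 1/(1−f) ≈ 1.14286.
Loading dose to hit Cmax,ss on first dose: D_load = D_maint·R ≈ 324 × 1.14286 ≈ 370.29 mg.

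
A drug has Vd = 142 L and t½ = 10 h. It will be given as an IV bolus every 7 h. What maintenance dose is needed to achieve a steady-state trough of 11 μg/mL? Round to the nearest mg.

τ/t½ = 7/10 ≈ 0.7, so f = (1/2)^(7/10) ≈ 0.615572.
Cmin,ss = (D/Vd)·f/(1−f), so D = Cmin,ss·Vd·(1−f)/f.
D = 11 × 142 × (1−f)/f ≈ 11 × 142 × 0.62451 ≈ 975.48 mg.

975 mg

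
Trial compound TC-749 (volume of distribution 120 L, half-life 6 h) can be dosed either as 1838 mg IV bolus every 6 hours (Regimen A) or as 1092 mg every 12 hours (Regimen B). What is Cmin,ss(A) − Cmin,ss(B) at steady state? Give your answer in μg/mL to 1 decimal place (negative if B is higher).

12.3 μg/mL

Regimen A: f = (1/2)^(6/6) ≈ 0.5000; Cmin,ss = (1838/120)·f/(1−f) ≈ 15.317 μg/mL.
Regimen B: f = (1/2)^(12/6) ≈ 0.2500; Cmin,ss = (1092/120)·f/(1−f) ≈ 3.033 μg/mL.
Difference ≈ 15.317 − 3.033 ≈ 12.284 μg/mL.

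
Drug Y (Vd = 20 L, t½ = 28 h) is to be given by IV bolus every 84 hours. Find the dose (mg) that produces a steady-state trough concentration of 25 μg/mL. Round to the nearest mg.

τ/t½ = 84/28 ≈ 3, so f = (1/2)^(84/28) ≈ 0.125000.
Cmin,ss = (D/Vd)·f/(1−f), so D = Cmin,ss·Vd·(1−f)/f.
D = 25 × 20 × (1−f)/f ≈ 25 × 20 × 7.00000 ≈ 3500.00 mg.

3500 mg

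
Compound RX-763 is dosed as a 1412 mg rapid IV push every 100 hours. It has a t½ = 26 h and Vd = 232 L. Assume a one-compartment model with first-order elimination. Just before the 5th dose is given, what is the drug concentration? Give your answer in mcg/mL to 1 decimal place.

0.5 mcg/mL

f = (1/2)^(τ/t½) = (1/2)^(100/26) ≈ 0.0695.
C₀ = D/Vd = 1412/232 ≈ 6.086 mcg/mL.
Before the 5th dose, 4 doses have been given. Superposition: Cmin = C₀·(f + f² + … + f^4).
≈ 6.086 × (0.0695 + 0.0048 + 0.0003 + 0.0000) ≈ 6.086 × 0.0746 ≈ 0.454 mcg/mL.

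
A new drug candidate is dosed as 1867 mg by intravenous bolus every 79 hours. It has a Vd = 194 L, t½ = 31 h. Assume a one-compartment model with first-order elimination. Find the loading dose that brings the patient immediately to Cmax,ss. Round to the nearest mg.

f = (1/2)^(79/31) ≈ 0.170946; accumulation ratio R = 1/(1−f) ≈ 1.20619.
Loading dose to hit Cmax,ss on first dose: D_load = D_maint·R ≈ 1867 × 1.20619 ≈ 2251.96 mg.

2252 mg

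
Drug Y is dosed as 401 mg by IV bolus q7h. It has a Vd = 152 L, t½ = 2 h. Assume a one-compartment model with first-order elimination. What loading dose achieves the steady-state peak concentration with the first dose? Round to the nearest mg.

440 mg

f = (1/2)^(7/2) ≈ 0.088388; accumulation ratio R = 1/(1−f) ≈ 1.09696.
Loading dose to hit Cmax,ss on first dose: D_load = D_maint·R ≈ 401 × 1.09696 ≈ 439.88 mg.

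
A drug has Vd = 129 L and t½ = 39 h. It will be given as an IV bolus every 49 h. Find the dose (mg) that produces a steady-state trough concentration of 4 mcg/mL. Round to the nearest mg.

τ/t½ = 49/39 ≈ 1.2564, so f = (1/2)^(49/39) ≈ 0.418584.
Cmin,ss = (D/Vd)·f/(1−f), so D = Cmin,ss·Vd·(1−f)/f.
D = 4 × 129 × (1−f)/f ≈ 4 × 129 × 1.38901 ≈ 716.73 mg.

717 mg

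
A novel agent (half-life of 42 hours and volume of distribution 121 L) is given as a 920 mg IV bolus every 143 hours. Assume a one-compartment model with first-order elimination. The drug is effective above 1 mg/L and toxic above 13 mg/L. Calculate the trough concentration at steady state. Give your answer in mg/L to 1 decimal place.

0.8 mg/L

Over one 143-h interval, 143/42 ≈ 3.4048 half-lives elapse, leaving f ≈ 0.0944 of each dose.
At steady state, accumulation factor R = 1/(1 − e^(−kτ)) ≈ 1.1042.
Single-dose peak C₀ = D/Vd = 920/121 ≈ 7.603 mg/L.
Steady-state peak Cmax,ss = C₀·R ≈ 7.603 × 1.1042 ≈ 8.395 mg/L.
One interval later, Cmin,ss = Cmax,ss·e^(−kτ) ≈ 8.395 × 0.0944 ≈ 0.792 mg/L.
Trough 0.8 mg/L vs MEC 1 mg/L: subtherapeutic.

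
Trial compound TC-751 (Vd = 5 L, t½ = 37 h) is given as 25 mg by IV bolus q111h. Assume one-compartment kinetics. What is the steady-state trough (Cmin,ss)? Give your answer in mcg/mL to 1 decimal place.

The dosing interval is 3 half-lives, so f = 2^(−3) = 0.125.
Accumulation ratio R = 1/(1 − f) = 1/0.875 = 8/7.
Single-dose peak C₀ = D/Vd = 25/5 = 5 mcg/mL.
Steady-state peak Cmax,ss = C₀·R = 5 × 8/7 ≈ 5.714 mcg/mL.
Steady-state trough Cmin,ss = Cmax,ss·f ≈ 5.714 × 0.125 ≈ 0.714 mcg/mL.

0.7 mcg/mL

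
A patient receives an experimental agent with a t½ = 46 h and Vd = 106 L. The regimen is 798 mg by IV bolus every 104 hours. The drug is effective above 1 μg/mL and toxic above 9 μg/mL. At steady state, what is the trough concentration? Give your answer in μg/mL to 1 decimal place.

τ/t½ = 104/46 ≈ 2.2609, so fraction remaining f = (1/2)^(104/46) ≈ 0.2086.
Each bolus raises the concentration by D/Vd = 798/106 ≈ 7.528 μg/mL.
Steady-state trough Cmin,ss = C₀·f/(1−f) ≈ 7.528 × 0.2086/0.7914 ≈ 1.984 μg/mL.
Trough 2.0 μg/mL vs MEC 1 μg/mL: adequate.

2.0 μg/mL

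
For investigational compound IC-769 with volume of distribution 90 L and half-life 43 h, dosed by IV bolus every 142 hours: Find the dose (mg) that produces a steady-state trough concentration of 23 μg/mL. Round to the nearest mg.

18351 mg

τ/t½ = 142/43 ≈ 3.3023, so f = (1/2)^(142/43) ≈ 0.101368.
Cmin,ss = (D/Vd)·f/(1−f), so D = Cmin,ss·Vd·(1−f)/f.
D = 23 × 90 × (1−f)/f ≈ 23 × 90 × 8.86505 ≈ 18350.65 mg.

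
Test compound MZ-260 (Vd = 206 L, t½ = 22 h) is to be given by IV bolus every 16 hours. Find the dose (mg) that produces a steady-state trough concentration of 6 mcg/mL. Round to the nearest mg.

810 mg

τ/t½ = 16/22 ≈ 0.72727, so f = (1/2)^(16/22) ≈ 0.604045.
Cmin,ss = (D/Vd)·f/(1−f), so D = Cmin,ss·Vd·(1−f)/f.
D = 6 × 206 × (1−f)/f ≈ 6 × 206 × 0.65551 ≈ 810.21 mg.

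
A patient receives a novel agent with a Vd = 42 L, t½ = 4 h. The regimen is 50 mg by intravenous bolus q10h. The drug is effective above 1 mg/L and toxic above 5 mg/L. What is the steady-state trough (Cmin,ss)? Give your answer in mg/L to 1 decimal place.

0.3 mg/L

Over one 10-h interval, 10/4 ≈ 2.5 half-lives elapse, leaving f ≈ 0.1768 of each dose.
Accumulation ratio R = 1/(1 − f) ≈ 1/0.8232 ≈ 1.2148.
Single-dose peak C₀ = D/Vd = 50/42 ≈ 1.190 mg/L.
Cmax,ss = C₀/(1 − f) ≈ 1.190/0.8232 ≈ 1.446 mg/L.
One interval later, Cmin,ss = Cmax,ss·e^(−kτ) ≈ 1.446 × 0.1768 ≈ 0.256 mg/L.
Trough 0.3 mg/L vs MEC 1 mg/L: subtherapeutic.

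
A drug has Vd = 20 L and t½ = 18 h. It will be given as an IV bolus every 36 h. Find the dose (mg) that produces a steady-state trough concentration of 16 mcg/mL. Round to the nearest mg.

960 mg

τ/t½ = 36/18 ≈ 2, so f = (1/2)^(36/18) ≈ 0.250000.
Cmin,ss = (D/Vd)·f/(1−f), so D = Cmin,ss·Vd·(1−f)/f.
D = 16 × 20 × (1−f)/f ≈ 16 × 20 × 3.00000 ≈ 960.00 mg.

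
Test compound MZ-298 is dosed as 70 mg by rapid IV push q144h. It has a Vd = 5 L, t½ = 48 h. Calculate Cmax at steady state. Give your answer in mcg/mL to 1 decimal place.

The dosing interval is 3 half-lives, so f = 2^(−3) = 0.125.
At steady state, R = 1/(1 − 0.125) = 8/7.
Single-dose peak C₀ = D/Vd = 70/5 = 14 mcg/mL.
Steady-state peak Cmax,ss = C₀·R = 14 × 8/7 ≈ 16.000 mcg/mL.

16.0 mcg/mL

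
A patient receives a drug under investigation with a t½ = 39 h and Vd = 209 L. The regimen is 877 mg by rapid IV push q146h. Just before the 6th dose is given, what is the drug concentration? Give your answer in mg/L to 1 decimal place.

0.3 mg/L

f = (1/2)^(τ/t½) = (1/2)^(146/39) ≈ 0.0747.
C₀ = D/Vd = 877/209 ≈ 4.196 mg/L.
Before the 6th dose, 5 doses have been given. Superposition: Cmin = C₀·(f + f² + … + f^5).
≈ 4.196 × (0.0747 + 0.0056 + 0.0004 + 0.0000 + 0.0000) ≈ 4.196 × 0.0807 ≈ 0.339 mg/L.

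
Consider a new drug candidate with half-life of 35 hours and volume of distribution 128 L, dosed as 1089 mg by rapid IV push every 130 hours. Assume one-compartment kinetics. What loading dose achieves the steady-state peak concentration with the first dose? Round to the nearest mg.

f = (1/2)^(130/35) ≈ 0.076188; accumulation ratio R = 1/(1−f) ≈ 1.08247.
Loading dose to hit Cmax,ss on first dose: D_load = D_maint·R ≈ 1089 × 1.08247 ≈ 1178.81 mg.

1179 mg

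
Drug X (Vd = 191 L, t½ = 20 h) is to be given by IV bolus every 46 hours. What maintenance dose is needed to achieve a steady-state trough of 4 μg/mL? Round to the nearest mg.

τ/t½ = 46/20 ≈ 2.3, so f = (1/2)^(46/20) ≈ 0.203063.
Cmin,ss = (D/Vd)·f/(1−f), so D = Cmin,ss·Vd·(1−f)/f.
D = 4 × 191 × (1−f)/f ≈ 4 × 191 × 3.92458 ≈ 2998.38 mg.

2998 mg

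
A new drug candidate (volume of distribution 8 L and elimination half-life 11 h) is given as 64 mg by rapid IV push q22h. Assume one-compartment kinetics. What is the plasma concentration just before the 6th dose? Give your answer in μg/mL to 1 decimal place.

f = (1/2)^(τ/t½) = (1/2)^(22/11) ≈ 0.2500.
C₀ = D/Vd = 64/8 ≈ 8.000 μg/mL.
Before the 6th dose, 5 doses have been given. Superposition: Cmin = C₀·(f + f² + … + f^5).
≈ 8.000 × (0.2500 + 0.0625 + 0.0156 + 0.0039 + 0.0010) ≈ 8.000 × 0.3330 ≈ 2.664 μg/mL.

2.7 μg/mL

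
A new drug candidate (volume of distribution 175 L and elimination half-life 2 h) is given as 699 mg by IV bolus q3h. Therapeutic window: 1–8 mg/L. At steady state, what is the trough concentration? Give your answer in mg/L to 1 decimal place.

τ/t½ = 3/2 ≈ 1.5, so fraction remaining f = (1/2)^(3/2) ≈ 0.3536.
Single-dose peak C₀ = D/Vd = 699/175 ≈ 3.994 mg/L.
Steady-state trough Cmin,ss = C₀·f/(1−f) ≈ 3.994 × 0.3536/0.6464 ≈ 2.185 mg/L.
Trough 2.2 mg/L vs MEC 1 mg/L: adequate.

2.2 mg/L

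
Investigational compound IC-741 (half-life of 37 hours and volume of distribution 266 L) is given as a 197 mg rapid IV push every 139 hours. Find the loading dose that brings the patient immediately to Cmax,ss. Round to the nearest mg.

213 mg

f = (1/2)^(139/37) ≈ 0.073978; accumulation ratio R = 1/(1−f) ≈ 1.07989.
Loading dose to hit Cmax,ss on first dose: D_load = D_maint·R ≈ 197 × 1.07989 ≈ 212.74 mg.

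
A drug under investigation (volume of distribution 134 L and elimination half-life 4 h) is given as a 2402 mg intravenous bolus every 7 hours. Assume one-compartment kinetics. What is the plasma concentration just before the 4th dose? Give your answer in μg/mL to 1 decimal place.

7.4 μg/mL

f = (1/2)^(τ/t½) = (1/2)^(7/4) ≈ 0.2973.
C₀ = D/Vd = 2402/134 ≈ 17.925 μg/mL.
Before the 4th dose, 3 doses have been given. Superposition: Cmin = C₀·(f + f² + … + f^3).
≈ 17.925 × (0.2973 + 0.0884 + 0.0263) ≈ 17.925 × 0.4120 ≈ 7.385 μg/mL.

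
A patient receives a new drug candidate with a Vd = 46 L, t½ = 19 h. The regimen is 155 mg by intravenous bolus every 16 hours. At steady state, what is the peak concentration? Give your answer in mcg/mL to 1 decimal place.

7.6 mcg/mL

k = ln2/t½ = ln2/19 ≈ 0.036481 h⁻¹; fraction remaining f = e^(−kτ) = e^(−0.036481×16) ≈ 0.5578.
Accumulation ratio R = 1/(1 − f) ≈ 1/0.4422 ≈ 2.2614.
Each bolus raises the concentration by D/Vd = 155/46 ≈ 3.370 mcg/mL.
Steady-state peak Cmax,ss = C₀·R ≈ 3.370 × 2.2614 ≈ 7.621 mcg/mL.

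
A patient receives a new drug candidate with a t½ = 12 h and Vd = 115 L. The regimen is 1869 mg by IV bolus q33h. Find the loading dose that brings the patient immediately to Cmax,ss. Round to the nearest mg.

2195 mg

f = (1/2)^(33/12) ≈ 0.148651; accumulation ratio R = 1/(1−f) ≈ 1.17461.
Loading dose to hit Cmax,ss on first dose: D_load = D_maint·R ≈ 1869 × 1.17461 ≈ 2195.35 mg.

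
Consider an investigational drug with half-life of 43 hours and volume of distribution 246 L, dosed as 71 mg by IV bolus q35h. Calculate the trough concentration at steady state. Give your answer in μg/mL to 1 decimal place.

Over one 35-h interval, 35/43 ≈ 0.81395 half-lives elapse, leaving f ≈ 0.5688 of each dose.
At steady state, accumulation factor R = 1/(1 − e^(−kτ)) ≈ 2.3191.
Single-dose peak C₀ = D/Vd = 71/246 ≈ 0.289 μg/mL.
Cmax,ss = C₀/(1 − f) ≈ 0.289/0.4312 ≈ 0.670 μg/mL.
One interval later, Cmin,ss = Cmax,ss·e^(−kτ) ≈ 0.670 × 0.5688 ≈ 0.381 μg/mL.

0.4 μg/mL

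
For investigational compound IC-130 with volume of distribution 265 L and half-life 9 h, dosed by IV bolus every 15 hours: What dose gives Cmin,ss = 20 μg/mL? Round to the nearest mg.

τ/t½ = 15/9 ≈ 1.6667, so f = (1/2)^(15/9) ≈ 0.314980.
Cmin,ss = (D/Vd)·f/(1−f), so D = Cmin,ss·Vd·(1−f)/f.
D = 20 × 265 × (1−f)/f ≈ 20 × 265 × 2.17480 ≈ 11526.44 mg.

11526 mg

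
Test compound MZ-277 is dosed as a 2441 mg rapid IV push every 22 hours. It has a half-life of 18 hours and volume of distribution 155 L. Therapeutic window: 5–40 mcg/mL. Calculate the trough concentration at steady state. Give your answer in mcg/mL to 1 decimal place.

11.8 mcg/mL

k = ln2/t½ = ln2/18 ≈ 0.038508 h⁻¹; fraction remaining f = e^(−kτ) = e^(−0.038508×22) ≈ 0.4286.
Single-dose peak C₀ = D/Vd = 2441/155 ≈ 15.748 mcg/mL.
Steady-state trough Cmin,ss = C₀·f/(1−f) ≈ 15.748 × 0.4286/0.5714 ≈ 11.812 mcg/mL.
Trough 11.8 mcg/mL vs MEC 5 mcg/mL: adequate.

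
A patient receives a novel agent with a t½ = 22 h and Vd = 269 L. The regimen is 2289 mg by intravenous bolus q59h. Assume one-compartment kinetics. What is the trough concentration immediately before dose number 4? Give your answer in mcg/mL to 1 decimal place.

f = (1/2)^(τ/t½) = (1/2)^(59/22) ≈ 0.1558.
C₀ = D/Vd = 2289/269 ≈ 8.509 mcg/mL.
Before the 4th dose, 3 doses have been given. Superposition: Cmin = C₀·(f + f² + … + f^3).
≈ 8.509 × (0.1558 + 0.0243 + 0.0038) ≈ 8.509 × 0.1839 ≈ 1.565 mcg/mL.

1.6 mcg/mL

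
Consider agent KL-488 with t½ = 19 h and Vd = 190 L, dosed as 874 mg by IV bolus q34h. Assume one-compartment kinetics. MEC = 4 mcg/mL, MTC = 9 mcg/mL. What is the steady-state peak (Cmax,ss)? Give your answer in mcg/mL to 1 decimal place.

k = ln2/t½ = ln2/19 ≈ 0.036481 h⁻¹; fraction remaining f = e^(−kτ) = e^(−0.036481×34) ≈ 0.2893.
At steady state, accumulation factor R = 1/(1 − e^(−kτ)) ≈ 1.4071.
Single-dose peak C₀ = D/Vd = 874/190 ≈ 4.600 mcg/mL.
Steady-state peak Cmax,ss = C₀·R ≈ 4.600 × 1.4071 ≈ 6.473 mcg/mL.
Peak 6.5 mcg/mL vs MTC 9 mcg/mL: below toxic threshold.

6.5 mcg/mL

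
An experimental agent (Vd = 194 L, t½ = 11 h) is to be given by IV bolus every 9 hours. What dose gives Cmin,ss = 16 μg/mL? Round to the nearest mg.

τ/t½ = 9/11 ≈ 0.81818, so f = (1/2)^(9/11) ≈ 0.567156.
Cmin,ss = (D/Vd)·f/(1−f), so D = Cmin,ss·Vd·(1−f)/f.
D = 16 × 194 × (1−f)/f ≈ 16 × 194 × 0.76318 ≈ 2368.91 mg.

2369 mg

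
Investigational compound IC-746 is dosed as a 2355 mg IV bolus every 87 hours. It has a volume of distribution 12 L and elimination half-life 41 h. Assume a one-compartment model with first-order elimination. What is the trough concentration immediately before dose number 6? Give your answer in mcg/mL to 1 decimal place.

f = (1/2)^(τ/t½) = (1/2)^(87/41) ≈ 0.2297.
C₀ = D/Vd = 2355/12 ≈ 196.250 mcg/mL.
Before the 6th dose, 5 doses have been given. Superposition: Cmin = C₀·(f + f² + … + f^5).
≈ 196.250 × (0.2297 + 0.0528 + 0.0121 + 0.0028 + 0.0006) ≈ 196.250 × 0.2980 ≈ 58.482 mcg/mL.

58.5 mcg/mL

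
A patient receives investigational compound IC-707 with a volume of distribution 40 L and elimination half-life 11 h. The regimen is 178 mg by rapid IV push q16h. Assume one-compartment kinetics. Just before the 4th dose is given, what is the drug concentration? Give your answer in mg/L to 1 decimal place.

f = (1/2)^(τ/t½) = (1/2)^(16/11) ≈ 0.3649.
C₀ = D/Vd = 178/40 ≈ 4.450 mg/L.
Before the 4th dose, 3 doses have been given. Superposition: Cmin = C₀·(f + f² + … + f^3).
≈ 4.450 × (0.3649 + 0.1332 + 0.0486) ≈ 4.450 × 0.5467 ≈ 2.433 mg/L.

2.4 mg/L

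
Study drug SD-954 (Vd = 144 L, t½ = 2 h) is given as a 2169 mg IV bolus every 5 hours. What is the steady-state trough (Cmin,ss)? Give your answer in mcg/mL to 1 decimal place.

Over one 5-h interval, 5/2 ≈ 2.5 half-lives elapse, leaving f ≈ 0.1768 of each dose.
Accumulation ratio R = 1/(1 − f) ≈ 1/0.8232 ≈ 1.2148.
Single-dose peak C₀ = D/Vd = 2169/144 ≈ 15.062 mcg/mL.
Cmax,ss = C₀/(1 − f) ≈ 15.062/0.8232 ≈ 18.297 mcg/mL.
Steady-state trough Cmin,ss = Cmax,ss·f ≈ 18.297 × 0.1768 ≈ 3.235 mcg/mL.

3.2 mcg/mL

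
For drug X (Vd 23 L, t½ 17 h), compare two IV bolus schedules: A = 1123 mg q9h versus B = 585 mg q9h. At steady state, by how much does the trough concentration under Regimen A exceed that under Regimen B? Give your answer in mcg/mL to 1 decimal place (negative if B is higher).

52.8 mcg/mL

Regimen A: f = (1/2)^(9/17) ≈ 0.6928; Cmin,ss = (1123/23)·f/(1−f) ≈ 110.113 mcg/mL.
Regimen B: f = (1/2)^(9/17) ≈ 0.6928; Cmin,ss = (585/23)·f/(1−f) ≈ 57.361 mcg/mL.
Difference ≈ 110.113 − 57.361 ≈ 52.752 mcg/mL.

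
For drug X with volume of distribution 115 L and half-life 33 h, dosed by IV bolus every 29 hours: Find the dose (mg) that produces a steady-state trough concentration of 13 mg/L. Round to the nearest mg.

τ/t½ = 29/33 ≈ 0.87879, so f = (1/2)^(29/33) ≈ 0.543824.
Cmin,ss = (D/Vd)·f/(1−f), so D = Cmin,ss·Vd·(1−f)/f.
D = 13 × 115 × (1−f)/f ≈ 13 × 115 × 0.83883 ≈ 1254.05 mg.

1254 mg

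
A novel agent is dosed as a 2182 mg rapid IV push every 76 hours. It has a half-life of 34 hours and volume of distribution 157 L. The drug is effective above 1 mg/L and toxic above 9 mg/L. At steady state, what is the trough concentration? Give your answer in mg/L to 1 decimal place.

3.7 mg/L

Over one 76-h interval, 76/34 ≈ 2.2353 half-lives elapse, leaving f ≈ 0.2124 of each dose.
Accumulation ratio R = 1/(1 − f) ≈ 1/0.7876 ≈ 1.2697.
Single-dose peak C₀ = D/Vd = 2182/157 ≈ 13.898 mg/L.
Steady-state peak Cmax,ss = C₀·R ≈ 13.898 × 1.2697 ≈ 17.646 mg/L.
One interval later, Cmin,ss = Cmax,ss·e^(−kτ) ≈ 17.646 × 0.2124 ≈ 3.748 mg/L.
Trough 3.7 mg/L vs MEC 1 mg/L: adequate.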